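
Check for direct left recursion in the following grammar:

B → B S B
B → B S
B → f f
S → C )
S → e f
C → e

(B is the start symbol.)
Yes, B is left-recursive

B → B S B: LEFT RECURSIVE (starts with B)
B → B S: LEFT RECURSIVE (starts with B)
B → f f: starts with f
S → C ): starts with C
S → e f: starts with e
C → e: starts with e

The grammar has direct left recursion on: B.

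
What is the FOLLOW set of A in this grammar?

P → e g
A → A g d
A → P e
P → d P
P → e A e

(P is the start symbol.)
To compute FOLLOW(A), find every occurrence of A on a right-hand side N → α A β: add FIRST(β) \ {ε}, and if β is empty or nullable also add FOLLOW(N). Iterate to a fixed point.

In A → A g d: A is followed by g d, add FIRST(g d) \ {ε} = { 'g' }
In P → e A e: A is followed by e, add FIRST(e) \ {ε} = { 'e' }

Taking the union: FOLLOW(A) = { 'e', 'g' }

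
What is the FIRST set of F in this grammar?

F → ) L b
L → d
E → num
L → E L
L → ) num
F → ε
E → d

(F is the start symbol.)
To compute FIRST(F), examine every production with F on the left-hand side, reading each right-hand side left to right until a non-nullable symbol is reached.

From F → ) L b:
  - ')' is a terminal: add ')' and stop
From F → ε:
  - ε-production, so ε ∈ FIRST(F)

Collecting: FIRST(F) = { ')', ε }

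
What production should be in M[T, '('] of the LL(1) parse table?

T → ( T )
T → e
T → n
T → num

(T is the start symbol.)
T → ( T )

To find M[T, '('], we find productions for T where '(' is in the predict set (PREDICT(N → α) = (FIRST(α) \ {ε}) ∪ (FOLLOW(N) if α ⇒* ε)).

T → ( T ): PREDICT = { '(' }
  '(' is in predict set, so this production goes in M[T, '(']
T → e: PREDICT = { 'e' }
T → n: PREDICT = { 'n' }
T → num: PREDICT = { 'num' }

M[T, '('] = T → ( T )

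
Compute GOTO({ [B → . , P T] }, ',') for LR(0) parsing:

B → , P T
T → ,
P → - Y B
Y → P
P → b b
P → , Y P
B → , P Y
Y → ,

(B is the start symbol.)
GOTO(I, ',') = CLOSURE({ [A → αX.β] : [A → α.Xβ] ∈ I, X = ',' })

Items with dot before ',', with the dot advanced:
  [B → . , P T] → [B → , . P T]
Closure of the advanced items:
  [B → , . P T] has the dot before P: add [P → . - Y B], [P → . b b], [P → . , Y P]

GOTO = { [B → , . P T], [P → . , Y P], [P → . - Y B], [P → . b b] }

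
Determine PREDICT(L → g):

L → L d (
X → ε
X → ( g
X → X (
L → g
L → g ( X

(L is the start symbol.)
{ 'g' }

PREDICT(L → g) = (FIRST(RHS) \ {ε}) ∪ (FOLLOW(L) if ε ∈ FIRST(RHS), i.e. RHS ⇒* ε)
FIRST(g) = { 'g' }
ε ∉ FIRST(g), so FOLLOW(L) is not added.
PREDICT(L → g) = { 'g' }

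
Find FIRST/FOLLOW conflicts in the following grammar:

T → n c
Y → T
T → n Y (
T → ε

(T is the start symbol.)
A FIRST/FOLLOW conflict occurs when a non-terminal N has a nullable alternative N → β (β ⇒* ε) and another alternative N → α with FIRST(α) ∩ FOLLOW(N) ≠ ∅: on such a lookahead the parser cannot decide between expanding α and letting N vanish via β.

Nullable non-terminals: T, Y.

T: nullable alternative(s) T → ε; FOLLOW(T) = { $, '(' }
  T → n c: FIRST \ {ε} = { 'n' } — disjoint from FOLLOW(T)
  T → n Y (: FIRST \ {ε} = { 'n' } — disjoint from FOLLOW(T)
  T → ε: FIRST \ {ε} = { } — this is the only nullable alternative, skip
Y has a nullable alternative but only one production, so nothing to check.

No FIRST/FOLLOW conflicts found.

Answer: No FIRST/FOLLOW conflicts.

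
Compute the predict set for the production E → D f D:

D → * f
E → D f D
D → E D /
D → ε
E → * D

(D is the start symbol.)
{ '*', 'f' }

PREDICT(E → D f D) = (FIRST(RHS) \ {ε}) ∪ (FOLLOW(E) if ε ∈ FIRST(RHS), i.e. RHS ⇒* ε)
FIRST(D) = { '*', 'f', ε }
FIRST(D f D) = { '*', 'f' }
ε ∉ FIRST(D f D), so FOLLOW(E) is not added.
PREDICT(E → D f D) = { '*', 'f' }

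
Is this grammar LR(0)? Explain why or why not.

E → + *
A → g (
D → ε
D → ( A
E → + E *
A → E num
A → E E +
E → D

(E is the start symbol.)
No. Shift-reduce conflict between [D → .] and [D → . ( A]

A grammar is LR(0) if no state in the canonical LR(0) collection has:
  - both a shift item (dot before a terminal) and a complete item (shift-reduce conflict), or
  - two or more complete items (reduce-reduce conflict; the accept item [E' → E .] counts as a complete item here).

Augment with E' → E and build the canonical LR(0) collection (I0 = CLOSURE({[E' → . E]}), then GOTO on every symbol after a dot until no new states appear). It has 15 states:
  I0: { [D → . ( A], [D → .], [E → . + *], [E → . + E *], [E → . D], [E' → . E] }  — shift, reduce
  I1: { [A → . E E +], [A → . E num], [A → . g (], [D → ( . A], [D → . ( A], [D → .], [E → . + *], [E → . + E *], [E → . D] }  — shift, reduce
  I2: { [D → . ( A], [D → .], [E → + . *], [E → + . E *], [E → . + *], [E → . + E *], [E → . D] }  — shift, reduce
  I3: { [E → D .] }  — reduce
  I4: { [E' → E .] }  — accept
  I5: { [E → + * .] }  — reduce
  I6: { [E → + E . *] }  — shift
  I7: { [E → + E * .] }  — reduce
  I8: { [D → ( A .] }  — reduce
  I9: { [A → E . E +], [A → E . num], [D → . ( A], [D → .], [E → . + *], [E → . + E *], [E → . D] }  — shift, reduce
  I10: { [A → g . (] }  — shift
  I11: { [A → g ( .] }  — reduce
  I12: { [A → E E . +] }  — shift
  I13: { [A → E num .] }  — reduce
  I14: { [A → E E + .] }  — reduce

Conflict in state I0:
  Shift-reduce conflict between [D → .] and [D → . ( A]
So the grammar is NOT LR(0).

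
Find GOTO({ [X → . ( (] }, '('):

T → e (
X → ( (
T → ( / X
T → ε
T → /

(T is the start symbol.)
{ [X → ( . (] }

GOTO(I, '(') = CLOSURE({ [A → αX.β] : [A → α.Xβ] ∈ I, X = '(' })

Items with dot before '(', with the dot advanced:
  [X → . ( (] → [X → ( . (]
Closure adds nothing (no advanced item has the dot before a non-terminal).

GOTO = { [X → ( . (] }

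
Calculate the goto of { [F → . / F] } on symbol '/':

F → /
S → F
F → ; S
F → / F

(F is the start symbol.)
{ [F → . / F], [F → . /], [F → . ; S], [F → / . F] }

GOTO(I, '/') = CLOSURE({ [A → αX.β] : [A → α.Xβ] ∈ I, X = '/' })

Items with dot before '/', with the dot advanced:
  [F → . / F] → [F → / . F]
Closure of the advanced items:
  [F → / . F] has the dot before F: add [F → . /], [F → . ; S], [F → . / F]

GOTO = { [F → . / F], [F → . /], [F → . ; S], [F → / . F] }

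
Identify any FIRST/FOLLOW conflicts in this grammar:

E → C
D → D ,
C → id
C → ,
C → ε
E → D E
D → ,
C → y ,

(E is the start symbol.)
Nullable non-terminals: C, E.
FIRST sets used below: FIRST(C) = { ',', 'id', 'y', ε }, FIRST(D) = { ',' }

C: nullable alternative(s) C → ε; FOLLOW(C) = { $ }
  C → id: FIRST \ {ε} = { 'id' } — disjoint from FOLLOW(C)
  C → ,: FIRST \ {ε} = { ',' } — disjoint from FOLLOW(C)
  C → ε: FIRST \ {ε} = { } — this is the only nullable alternative, skip
  C → y ,: FIRST \ {ε} = { 'y' } — disjoint from FOLLOW(C)

E: nullable alternative(s) E → C; FOLLOW(E) = { $ }
  E → C: FIRST \ {ε} = { ',', 'id', 'y' } — this is the only nullable alternative, skip
  E → D E: FIRST \ {ε} = { ',' } — disjoint from FOLLOW(E)

D has no nullable alternative, so no FIRST/FOLLOW check is needed there.

No FIRST/FOLLOW conflicts found.

Answer: No FIRST/FOLLOW conflicts.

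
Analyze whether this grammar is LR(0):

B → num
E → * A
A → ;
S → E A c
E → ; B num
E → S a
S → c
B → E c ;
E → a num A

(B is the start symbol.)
A grammar is LR(0) if no state in the canonical LR(0) collection has:
  - both a shift item (dot before a terminal) and a complete item (shift-reduce conflict), or
  - two or more complete items (reduce-reduce conflict; the accept item [B' → B .] counts as a complete item here).

Augment with B' → B and build the canonical LR(0) collection (I0 = CLOSURE({[B' → . B]}), then GOTO on every symbol after a dot until no new states appear). It has 20 states:
  I0: { [B → . E c ;], [B → . num], [B' → . B], [E → . * A], [E → . ; B num], [E → . S a], [E → . a num A], [S → . E A c], [S → . c] }  — shift
  I1: { [A → . ;], [E → * . A] }  — shift
  I2: { [B → . E c ;], [B → . num], [E → . * A], [E → . ; B num], [E → . S a], [E → . a num A], [E → ; . B num], [S → . E A c], [S → . c] }  — shift
  I3: { [B' → B .] }  — accept
  I4: { [A → . ;], [B → E . c ;], [S → E . A c] }  — shift
  I5: { [E → S . a] }  — shift
  I6: { [E → a . num A] }  — shift
  I7: { [S → c .] }  — reduce
  I8: { [B → num .] }  — reduce
  I9: { [A → . ;], [E → a num . A] }  — shift
  I10: { [A → ; .] }  — reduce
  I11: { [E → a num A .] }  — reduce
  I12: { [E → S a .] }  — reduce
  I13: { [S → E A . c] }  — shift
  I14: { [B → E c . ;] }  — shift
  I15: { [B → E c ; .] }  — reduce
  I16: { [S → E A c .] }  — reduce
  I17: { [E → ; B . num] }  — shift
  I18: { [E → ; B num .] }  — reduce
  I19: { [E → * A .] }  — reduce

Every state is either a pure shift/goto state or contains exactly one complete item and nothing to shift — no conflicts. The grammar is LR(0).

Answer: Yes, the grammar is LR(0)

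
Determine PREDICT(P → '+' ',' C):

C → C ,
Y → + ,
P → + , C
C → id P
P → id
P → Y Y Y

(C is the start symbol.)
{ '+' }

PREDICT(P → '+' ',' C) = (FIRST(RHS) \ {ε}) ∪ (FOLLOW(P) if ε ∈ FIRST(RHS), i.e. RHS ⇒* ε)
FIRST('+' ',' C) = { '+' }
ε ∉ FIRST('+' ',' C), so FOLLOW(P) is not added.
PREDICT(P → '+' ',' C) = { '+' }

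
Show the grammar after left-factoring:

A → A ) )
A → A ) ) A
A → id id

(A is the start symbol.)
Left-factoring transforms A → αβ₁ | αβ₂ into A → αA' and A' → β₁ | β₂
(α is the longest common prefix among the alternatives). Repeat until
no nonterminal has two alternatives with a common prefix.

Round 1: A has alternatives sharing prefix 'A ) )'. Introduce A': A → A ) ) A'
  Add: A' → ε
  Add: A' → A

No remaining common prefixes — done.

Resulting grammar:
A → A ) ) A'
A' → ε
A' → A
A → id id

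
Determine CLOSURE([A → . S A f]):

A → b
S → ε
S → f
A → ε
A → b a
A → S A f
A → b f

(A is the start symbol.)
To compute CLOSURE, for each item [A → α.Bβ] where B is a non-terminal, add [B → .γ] for all productions B → γ; repeat for the newly added items until nothing changes.

Start with: [A → . S A f]
  [A → . S A f] has the dot before S: add [S → .], [S → . f]
No further items can be added.

CLOSURE = { [A → . S A f], [S → . f], [S → .] }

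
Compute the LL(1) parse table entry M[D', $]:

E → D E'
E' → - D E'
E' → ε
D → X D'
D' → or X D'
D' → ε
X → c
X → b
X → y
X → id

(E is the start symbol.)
D' → ε

To find M[D', $], we find productions for D' where $ is in the predict set (PREDICT(N → α) = (FIRST(α) \ {ε}) ∪ (FOLLOW(N) if α ⇒* ε)).

Relevant sets:
  FOLLOW(D') = { $, '-' }

D' → or X D': PREDICT = { 'or' }
D' → ε: PREDICT = { $, '-' }
  $ is in predict set, so this production goes in M[D', $]

M[D', $] = D' → ε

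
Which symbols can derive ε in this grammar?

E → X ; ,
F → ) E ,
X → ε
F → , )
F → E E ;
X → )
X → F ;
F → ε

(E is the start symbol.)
{ 'F', 'X' }

A non-terminal is nullable if it can derive ε (the empty string): either it has an ε-production, or it has a production whose right-hand side consists entirely of nullable non-terminals.

ε-productions: X → ε, F → ε
So X, F are immediately nullable.
No further non-terminal can be added: every production for the remaining non-terminals contains a terminal or a non-nullable non-terminal.
Nullable = { 'F', 'X' }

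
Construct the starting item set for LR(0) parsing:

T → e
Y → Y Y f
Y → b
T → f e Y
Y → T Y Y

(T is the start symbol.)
{ [T → . e], [T → . f e Y], [T' → . T] }

First, augment the grammar with T' → T
I₀ = CLOSURE({ [T' → . T] }):
  [T' → . T] has the dot before T: add [T → . e], [T → . f e Y]
No further items can be added.

I₀ = { [T → . e], [T → . f e Y], [T' → . T] }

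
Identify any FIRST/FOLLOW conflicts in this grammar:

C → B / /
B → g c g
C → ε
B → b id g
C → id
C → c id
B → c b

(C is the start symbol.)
A FIRST/FOLLOW conflict occurs when a non-terminal N has a nullable alternative N → β (β ⇒* ε) and another alternative N → α with FIRST(α) ∩ FOLLOW(N) ≠ ∅: on such a lookahead the parser cannot decide between expanding α and letting N vanish via β.

Nullable non-terminals: C.
FIRST sets used below: FIRST(B) = { 'b', 'c', 'g' }

C: nullable alternative(s) C → ε; FOLLOW(C) = { $ }
  C → B / /: FIRST \ {ε} = { 'b', 'c', 'g' } — disjoint from FOLLOW(C)
  C → ε: FIRST \ {ε} = { } — this is the only nullable alternative, skip
  C → id: FIRST \ {ε} = { 'id' } — disjoint from FOLLOW(C)
  C → c id: FIRST \ {ε} = { 'c' } — disjoint from FOLLOW(C)

B has no nullable alternative, so no FIRST/FOLLOW check is needed there.

No FIRST/FOLLOW conflicts found.

Answer: No FIRST/FOLLOW conflicts.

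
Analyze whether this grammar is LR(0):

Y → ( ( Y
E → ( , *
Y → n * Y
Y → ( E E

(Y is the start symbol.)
Augment with Y' → Y and build the canonical LR(0) collection (I0 = CLOSURE({[Y' → . Y]}), then GOTO on every symbol after a dot until no new states appear). It has 13 states:
  I0: { [Y → . ( ( Y], [Y → . ( E E], [Y → . n * Y], [Y' → . Y] }  — shift
  I1: { [E → . ( , *], [Y → ( . ( Y], [Y → ( . E E] }  — shift
  I2: { [Y' → Y .] }  — accept
  I3: { [Y → n . * Y] }  — shift
  I4: { [Y → . ( ( Y], [Y → . ( E E], [Y → . n * Y], [Y → n * . Y] }  — shift
  I5: { [Y → n * Y .] }  — reduce
  I6: { [E → ( . , *], [Y → ( ( . Y], [Y → . ( ( Y], [Y → . ( E E], [Y → . n * Y] }  — shift
  I7: { [E → . ( , *], [Y → ( E . E] }  — shift
  I8: { [E → ( . , *] }  — shift
  I9: { [Y → ( E E .] }  — reduce
  I10: { [E → ( , . *] }  — shift
  I11: { [E → ( , * .] }  — reduce
  I12: { [Y → ( ( Y .] }  — reduce

Every state is either a pure shift/goto state or contains exactly one complete item and nothing to shift — no conflicts. The grammar is LR(0).

Answer: Yes, the grammar is LR(0)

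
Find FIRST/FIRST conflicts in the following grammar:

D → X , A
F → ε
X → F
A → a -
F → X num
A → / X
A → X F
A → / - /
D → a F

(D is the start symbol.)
A FIRST/FIRST conflict occurs when two productions N → α and N → β for the same non-terminal have FIRST(α) ∩ FIRST(β) ≠ ∅ (with ε ∈ FIRST of a nullable right-hand side, so two nullable alternatives also conflict).

FIRST sets of the non-terminals at (or reachable through a nullable prefix from) the front of some alternative:
  FIRST(X) = { 'num', ε }
  FIRST(F) = { 'num', ε }

Productions for D:
  D → X , A: FIRST = { ',', 'num' }
  D → a F: FIRST = { 'a' }
Productions for F:
  F → ε: FIRST = { ε }
  F → X num: FIRST = { 'num' }
Productions for A:
  A → a -: FIRST = { 'a' }
  A → / X: FIRST = { '/' }
  A → X F: FIRST = { 'num', ε }
  A → / - /: FIRST = { '/' }
X has only one production, so no FIRST/FIRST conflict is possible there.

Conflict for A: A → / X and A → / - /
  Overlap: { '/' }

Answer: Yes. A → '/' X / A → '/' '-' '/' on { '/' }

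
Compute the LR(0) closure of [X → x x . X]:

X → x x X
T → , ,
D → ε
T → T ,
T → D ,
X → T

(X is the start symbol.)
To compute CLOSURE, for each item [A → α.Bβ] where B is a non-terminal, add [B → .γ] for all productions B → γ; repeat for the newly added items until nothing changes.

Start with: [X → x x . X]
  [X → x x . X] has the dot before X: add [X → . x x X], [X → . T]
  [X → . T] has the dot before T: add [T → . , ,], [T → . T ,], [T → . D ,]
  [T → . D ,] has the dot before D: add [D → .]
No further items can be added.

CLOSURE = { [D → .], [T → . , ,], [T → . D ,], [T → . T ,], [X → . T], [X → . x x X], [X → x x . X] }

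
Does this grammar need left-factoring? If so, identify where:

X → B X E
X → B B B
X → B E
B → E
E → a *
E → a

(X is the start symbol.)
Yes, X has productions with common prefix 'B'; E has productions with common prefix 'a'

Left-factoring is needed when two productions for the same non-terminal
share a common prefix on the right-hand side.

Productions for X:
  X → B X E
  X → B B B
  X → B E
Productions for E:
  E → a *
  E → a

Found common prefix 'B' in productions for X
Found common prefix 'a' in productions for E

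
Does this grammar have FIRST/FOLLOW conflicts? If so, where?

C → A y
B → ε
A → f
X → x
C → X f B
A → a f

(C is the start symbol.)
No FIRST/FOLLOW conflicts.

A FIRST/FOLLOW conflict occurs when a non-terminal N has a nullable alternative N → β (β ⇒* ε) and another alternative N → α with FIRST(α) ∩ FOLLOW(N) ≠ ∅: on such a lookahead the parser cannot decide between expanding α and letting N vanish via β.

Nullable non-terminals: B.
B has a nullable alternative but only one production, so nothing to check.

A, C, X have no nullable alternative, so no FIRST/FOLLOW check is needed there.

No FIRST/FOLLOW conflicts found.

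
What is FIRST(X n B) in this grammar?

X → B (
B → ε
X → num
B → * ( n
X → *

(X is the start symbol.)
{ '(', '*', 'num' }

FIRST sets of the non-terminals involved (from the grammar, by fixed-point iteration):
  FIRST(X) = { '(', '*', 'num' }

To compute FIRST(X n B), process the symbols left to right:
Symbol X is a non-terminal. Add FIRST(X) \ {ε} = { '(', '*', 'num' }
X is not nullable (ε ∉ FIRST(X)), so stop here.
FIRST(X n B) = { '(', '*', 'num' }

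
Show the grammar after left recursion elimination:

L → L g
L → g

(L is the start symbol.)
L is directly left-recursive. The standard transformation for
  A → A α₁ | ... | A α_m | β₁ | ... | β_n
is
  A  → β₁ A' | ... | β_n A'
  A' → α₁ A' | ... | α_m A' | ε

L → g becomes L → g L'
L → L g becomes L' → g L'
Add L' → ε

Resulting grammar:
L → g L'
L' → g L'
L' → ε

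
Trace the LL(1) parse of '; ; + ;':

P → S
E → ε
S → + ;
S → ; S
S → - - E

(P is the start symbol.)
LL(1) parsing maintains a stack (initially the start symbol over $) and the input. At each step: if the stack top is a terminal, match it against the current input token; if it is a non-terminal N, replace it with the RHS of M[N, lookahead] (the unique production whose predict set contains the lookahead).

Stack is shown with the top on the left.

Stack  Input      Action
------------------------
P $    ; ; + ; $  output P → S
S $    ; ; + ; $  output S → ; S
; S $  ; ; + ; $  match ';'
S $    ; + ; $    output S → ; S
; S $  ; + ; $    match ';'
S $    + ; $      output S → + ;
+ ; $  + ; $      match '+'
; $    ; $        match ';'
$      $          accept

The string is accepted.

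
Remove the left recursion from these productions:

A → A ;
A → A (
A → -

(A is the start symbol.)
A is directly left-recursive. The standard transformation for
  A → A α₁ | ... | A α_m | β₁ | ... | β_n
is
  A  → β₁ A' | ... | β_n A'
  A' → α₁ A' | ... | α_m A' | ε

A → - becomes A → - A'
A → A ; becomes A' → ; A'
A → A ( becomes A' → ( A'
Add A' → ε

Resulting grammar:
A → - A'
A' → ; A'
A' → ( A'
A' → ε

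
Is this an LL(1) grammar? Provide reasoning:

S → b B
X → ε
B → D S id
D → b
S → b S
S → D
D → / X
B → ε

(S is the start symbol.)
A grammar is LL(1) if for each non-terminal N with multiple productions, the predict sets of those productions are pairwise disjoint, where PREDICT(N → α) = (FIRST(α) \ {ε}) ∪ (FOLLOW(N) if α ⇒* ε).

Relevant sets:
  FIRST(D) = { '/', 'b' }
  FOLLOW(B) = { $, 'id' }

For S:
  PREDICT(S → b B) = { 'b' }
  PREDICT(S → b S) = { 'b' }
  PREDICT(S → D) = { '/', 'b' }
For B:
  PREDICT(B → D S id) = { '/', 'b' }
  PREDICT(B → ε) = { $, 'id' }
For D:
  PREDICT(D → b) = { 'b' }
  PREDICT(D → '/' X) = { '/' }
X has a single production, so nothing to check there.

Conflict found: Predict set conflict for S: { 'b' }
The grammar is NOT LL(1).

Answer: No. Predict set conflict for S: { 'b' }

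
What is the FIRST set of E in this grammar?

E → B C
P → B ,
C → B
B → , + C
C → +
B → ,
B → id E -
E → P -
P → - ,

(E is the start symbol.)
To compute FIRST(E), examine every production with E on the left-hand side, reading each right-hand side left to right until a non-nullable symbol is reached.

FIRST sets of the other non-terminals involved (by the same procedure, iterated to a fixed point):
  FIRST(B) = { ',', 'id' }
  FIRST(P) = { ',', '-', 'id' }

From E → B C:
  - B is a non-terminal: add FIRST(B) \ {ε} = { ',', 'id' }
    B is not nullable, so stop
From E → P -:
  - P is a non-terminal: add FIRST(P) \ {ε} = { ',', '-', 'id' }
    P is not nullable, so stop

Collecting: FIRST(E) = { ',', '-', 'id' }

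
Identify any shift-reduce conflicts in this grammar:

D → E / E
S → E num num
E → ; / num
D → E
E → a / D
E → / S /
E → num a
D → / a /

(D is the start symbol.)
Augment with D' → D and build the canonical LR(0) collection (I0 = CLOSURE({[D' → . D]}), then GOTO on every symbol after a dot until no new states appear). It has 22 states:
  I0: { [D → . / a /], [D → . E / E], [D → . E], [D' → . D], [E → . / S /], [E → . ; / num], [E → . a / D], [E → . num a] }  — shift
  I1: { [D → / . a /], [E → . / S /], [E → . ; / num], [E → . a / D], [E → . num a], [E → / . S /], [S → . E num num] }  — shift
  I2: { [E → ; . / num] }  — shift
  I3: { [D' → D .] }  — accept
  I4: { [D → E . / E], [D → E .] }  — shift, reduce
  I5: { [E → a . / D] }  — shift
  I6: { [E → num . a] }  — shift
  I7: { [E → num a .] }  — reduce
  I8: { [D → . / a /], [D → . E / E], [D → . E], [E → . / S /], [E → . ; / num], [E → . a / D], [E → . num a], [E → a / . D] }  — shift
  I9: { [E → a / D .] }  — reduce
  I10: { [D → E / . E], [E → . / S /], [E → . ; / num], [E → . a / D], [E → . num a] }  — shift
  I11: { [E → . / S /], [E → . ; / num], [E → . a / D], [E → . num a], [E → / . S /], [S → . E num num] }  — shift
  I12: { [D → E / E .] }  — reduce
  I13: { [S → E . num num] }  — shift
  I14: { [E → / S . /] }  — shift
  I15: { [E → / S / .] }  — reduce
  I16: { [S → E num . num] }  — shift
  I17: { [S → E num num .] }  — reduce
  I18: { [E → ; / . num] }  — shift
  I19: { [E → ; / num .] }  — reduce
  I20: { [D → / a . /], [E → a . / D] }  — shift
  I21: { [D → . / a /], [D → . E / E], [D → . E], [D → / a / .], [E → . / S /], [E → . ; / num], [E → . a / D], [E → . num a], [E → a / . D] }  — shift, reduce

I4 contains reduce item [D → E .] and shift item [D → E . / E] — shift-reduce conflict.
I21 contains reduce item [D → / a / .] and shift items [D → . / a /], [E → . / S /], [E → . ; / num], [E → . a / D], [E → . num a] — shift-reduce conflict.

Answer: Yes — I4: [D → E .] vs [D → E . / E]; I21: [D → / a / .] vs [D → . / a /]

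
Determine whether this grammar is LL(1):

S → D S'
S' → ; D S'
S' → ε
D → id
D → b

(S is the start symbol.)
A grammar is LL(1) if for each non-terminal N with multiple productions, the predict sets of those productions are pairwise disjoint, where PREDICT(N → α) = (FIRST(α) \ {ε}) ∪ (FOLLOW(N) if α ⇒* ε).

Relevant sets:
  FOLLOW(S') = { $ }

For S':
  PREDICT(S' → ';' D S') = { ';' }
  PREDICT(S' → ε) = { $ }
For D:
  PREDICT(D → id) = { 'id' }
  PREDICT(D → b) = { 'b' }
S has a single production, so nothing to check there.

All predict sets are disjoint. The grammar IS LL(1).

Answer: Yes, the grammar is LL(1).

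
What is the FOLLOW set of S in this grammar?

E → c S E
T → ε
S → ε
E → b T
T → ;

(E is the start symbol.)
{ 'b', 'c' }

To compute FOLLOW(S), find every occurrence of S on a right-hand side N → α S β: add FIRST(β) \ {ε}, and if β is empty or nullable also add FOLLOW(N). Iterate to a fixed point.

In E → c S E: S is followed by E, add FIRST(E) \ {ε} = { 'b', 'c' }

Taking the union: FOLLOW(S) = { 'b', 'c' }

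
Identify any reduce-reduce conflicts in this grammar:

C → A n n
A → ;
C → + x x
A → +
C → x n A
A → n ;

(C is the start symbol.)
No reduce-reduce conflicts

A reduce-reduce conflict occurs when an LR(0) state has two complete items [A → α .] and [B → β .] — both call for a reduction, and with no lookahead the parser cannot choose between them.

Augment with C' → C and build the canonical LR(0) collection (I0 = CLOSURE({[C' → . C]}), then GOTO on every symbol after a dot until no new states appear). It has 15 states:
  I0: { [A → . +], [A → . ;], [A → . n ;], [C → . + x x], [C → . A n n], [C → . x n A], [C' → . C] }  — shift
  I1: { [A → + .], [C → + . x x] }  — shift, reduce
  I2: { [A → ; .] }  — reduce
  I3: { [C → A . n n] }  — shift
  I4: { [C' → C .] }  — accept
  I5: { [A → n . ;] }  — shift
  I6: { [C → x . n A] }  — shift
  I7: { [A → . +], [A → . ;], [A → . n ;], [C → x n . A] }  — shift
  I8: { [A → + .] }  — reduce
  I9: { [C → x n A .] }  — reduce
  I10: { [A → n ; .] }  — reduce
  I11: { [C → A n . n] }  — shift
  I12: { [C → A n n .] }  — reduce
  I13: { [C → + x . x] }  — shift
  I14: { [C → + x x .] }  — reduce

No state contains more than one complete item.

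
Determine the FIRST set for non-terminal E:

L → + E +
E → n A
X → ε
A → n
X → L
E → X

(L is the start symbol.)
To compute FIRST(E), examine every production with E on the left-hand side, reading each right-hand side left to right until a non-nullable symbol is reached.

FIRST sets of the other non-terminals involved (by the same procedure, iterated to a fixed point):
  FIRST(X) = { '+', ε }

From E → n A:
  - n is a terminal: add 'n' and stop
From E → X:
  - X is a non-terminal: add FIRST(X) \ {ε} = { '+' }
    X is nullable and nothing follows, so the whole right-hand side can vanish: ε ∈ FIRST(E)

Collecting: FIRST(E) = { '+', 'n', ε }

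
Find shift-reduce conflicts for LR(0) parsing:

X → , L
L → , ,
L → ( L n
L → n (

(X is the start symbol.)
No shift-reduce conflicts

A shift-reduce conflict occurs when an LR(0) state has both:
  - a complete (reduce) item [A → α .] (dot at the end), and
  - a shift item [B → β . c γ] (dot before a terminal).

Augment with X' → X and build the canonical LR(0) collection (I0 = CLOSURE({[X' → . X]}), then GOTO on every symbol after a dot until no new states appear). It has 11 states:
  I0: { [X → . , L], [X' → . X] }  — shift
  I1: { [L → . ( L n], [L → . , ,], [L → . n (], [X → , . L] }  — shift
  I2: { [X' → X .] }  — accept
  I3: { [L → ( . L n], [L → . ( L n], [L → . , ,], [L → . n (] }  — shift
  I4: { [L → , . ,] }  — shift
  I5: { [X → , L .] }  — reduce
  I6: { [L → n . (] }  — shift
  I7: { [L → n ( .] }  — reduce
  I8: { [L → , , .] }  — reduce
  I9: { [L → ( L . n] }  — shift
  I10: { [L → ( L n .] }  — reduce

No state contains both a complete item and a shift item.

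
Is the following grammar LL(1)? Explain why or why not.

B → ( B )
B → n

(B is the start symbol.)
For B:
  PREDICT(B → '(' B ')') = { '(' }
  PREDICT(B → n) = { 'n' }

All predict sets are disjoint. The grammar IS LL(1).

Answer: Yes, the grammar is LL(1).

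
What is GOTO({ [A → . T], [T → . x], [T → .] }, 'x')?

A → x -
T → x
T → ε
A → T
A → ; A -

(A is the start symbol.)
{ [T → x .] }

GOTO(I, 'x') = CLOSURE({ [A → αX.β] : [A → α.Xβ] ∈ I, X = 'x' })

Items with dot before 'x', with the dot advanced:
  [T → . x] → [T → x .]
Closure adds nothing (no advanced item has the dot before a non-terminal).

GOTO = { [T → x .] }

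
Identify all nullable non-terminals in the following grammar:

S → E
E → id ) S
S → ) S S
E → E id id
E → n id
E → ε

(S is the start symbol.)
A non-terminal is nullable if it can derive ε (the empty string): either it has an ε-production, or it has a production whose right-hand side consists entirely of nullable non-terminals.

ε-productions: E → ε
So E is immediately nullable.
S → E: every symbol on the right is nullable, so S is nullable too.
Every non-terminal is now nullable.
Nullable = { 'E', 'S' }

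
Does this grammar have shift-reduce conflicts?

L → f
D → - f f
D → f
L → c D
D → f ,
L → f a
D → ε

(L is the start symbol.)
Yes — I2: [D → .] vs [D → . - f f]; I3: [L → f .] vs [L → f . a]; I7: [D → f .] vs [D → f . ,]

A shift-reduce conflict occurs when an LR(0) state has both:
  - a complete (reduce) item [A → α .] (dot at the end), and
  - a shift item [B → β . c γ] (dot before a terminal).

Augment with L' → L and build the canonical LR(0) collection (I0 = CLOSURE({[L' → . L]}), then GOTO on every symbol after a dot until no new states appear). It has 11 states:
  I0: { [L → . c D], [L → . f a], [L → . f], [L' → . L] }  — shift
  I1: { [L' → L .] }  — accept
  I2: { [D → . - f f], [D → . f ,], [D → . f], [D → .], [L → c . D] }  — shift, reduce
  I3: { [L → f . a], [L → f .] }  — shift, reduce
  I4: { [L → f a .] }  — reduce
  I5: { [D → - . f f] }  — shift
  I6: { [L → c D .] }  — reduce
  I7: { [D → f . ,], [D → f .] }  — shift, reduce
  I8: { [D → f , .] }  — reduce
  I9: { [D → - f . f] }  — shift
  I10: { [D → - f f .] }  — reduce

I2 contains reduce item [D → .] and shift items [D → . - f f], [D → . f], [D → . f ,] — shift-reduce conflict.
I3 contains reduce item [L → f .] and shift item [L → f . a] — shift-reduce conflict.
I7 contains reduce item [D → f .] and shift item [D → f . ,] — shift-reduce conflict.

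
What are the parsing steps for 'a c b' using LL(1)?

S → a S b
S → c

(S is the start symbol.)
LL(1) parsing maintains a stack (initially the start symbol over $) and the input. At each step: if the stack top is a terminal, match it against the current input token; if it is a non-terminal N, replace it with the RHS of M[N, lookahead] (the unique production whose predict set contains the lookahead).

Stack is shown with the top on the left.

Stack    Input    Action
------------------------
S $      a c b $  output S → a S b
a S b $  a c b $  match 'a'
S b $    c b $    output S → c
c b $    c b $    match 'c'
b $      b $      match 'b'
$        $        accept

The string is accepted.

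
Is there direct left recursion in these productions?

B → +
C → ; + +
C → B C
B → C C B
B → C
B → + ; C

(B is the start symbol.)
B → +: starts with '+'
C → ; + +: starts with ';'
C → B C: starts with B
B → C C B: starts with C
B → C: starts with C
B → + ; C: starts with '+'

No direct left recursion found.

Answer: No direct left recursion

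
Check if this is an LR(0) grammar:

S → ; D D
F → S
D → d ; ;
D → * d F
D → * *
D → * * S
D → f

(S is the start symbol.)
No. Shift-reduce conflict between [D → * * .] and [S → . ; D D]

A grammar is LR(0) if no state in the canonical LR(0) collection has:
  - both a shift item (dot before a terminal) and a complete item (shift-reduce conflict), or
  - two or more complete items (reduce-reduce conflict; the accept item [S' → S .] counts as a complete item here).

Augment with S' → S and build the canonical LR(0) collection (I0 = CLOSURE({[S' → . S]}), then GOTO on every symbol after a dot until no new states appear). It has 15 states:
  I0: { [S → . ; D D], [S' → . S] }  — shift
  I1: { [D → . * * S], [D → . * *], [D → . * d F], [D → . d ; ;], [D → . f], [S → ; . D D] }  — shift
  I2: { [S' → S .] }  — accept
  I3: { [D → * . * S], [D → * . *], [D → * . d F] }  — shift
  I4: { [D → . * * S], [D → . * *], [D → . * d F], [D → . d ; ;], [D → . f], [S → ; D . D] }  — shift
  I5: { [D → d . ; ;] }  — shift
  I6: { [D → f .] }  — reduce
  I7: { [D → d ; . ;] }  — shift
  I8: { [D → d ; ; .] }  — reduce
  I9: { [S → ; D D .] }  — reduce
  I10: { [D → * * . S], [D → * * .], [S → . ; D D] }  — shift, reduce
  I11: { [D → * d . F], [F → . S], [S → . ; D D] }  — shift
  I12: { [D → * d F .] }  — reduce
  I13: { [F → S .] }  — reduce
  I14: { [D → * * S .] }  — reduce

Conflict in state I10:
  Shift-reduce conflict between [D → * * .] and [S → . ; D D]
So the grammar is NOT LR(0).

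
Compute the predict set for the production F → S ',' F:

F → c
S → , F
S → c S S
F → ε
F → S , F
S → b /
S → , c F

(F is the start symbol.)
PREDICT(F → S ',' F) = (FIRST(RHS) \ {ε}) ∪ (FOLLOW(F) if ε ∈ FIRST(RHS), i.e. RHS ⇒* ε)
FIRST(S) = { ',', 'b', 'c' }
FIRST(S ',' F) = { ',', 'b', 'c' }
ε ∉ FIRST(S ',' F), so FOLLOW(F) is not added.
PREDICT(F → S ',' F) = { ',', 'b', 'c' }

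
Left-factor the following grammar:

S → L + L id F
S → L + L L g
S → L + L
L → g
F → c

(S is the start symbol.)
Left-factoring transforms A → αβ₁ | αβ₂ into A → αA' and A' → β₁ | β₂
(α is the longest common prefix among the alternatives). Repeat until
no nonterminal has two alternatives with a common prefix.

Round 1: S has alternatives sharing prefix 'L + L'. Introduce S': S → L + L S'
  Add: S' → id F
  Add: S' → L g
  Add: S' → ε

No remaining common prefixes — done.

Resulting grammar:
S → L + L S'
S' → id F
S' → L g
S' → ε
L → g
F → c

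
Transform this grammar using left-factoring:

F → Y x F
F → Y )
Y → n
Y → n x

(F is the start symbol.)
Left-factoring transforms A → αβ₁ | αβ₂ into A → αA' and A' → β₁ | β₂
(α is the longest common prefix among the alternatives). Repeat until
no nonterminal has two alternatives with a common prefix.

Round 1: F has alternatives sharing prefix 'Y'. Introduce F': F → Y F'
  Add: F' → x F
  Add: F' → )

Round 2: Y has alternatives sharing prefix 'n'. Introduce Y': Y → n Y'
  Add: Y' → ε
  Add: Y' → x

No remaining common prefixes — done.

Resulting grammar:
F → Y F'
F' → x F
F' → )
Y → n Y'
Y' → ε
Y' → x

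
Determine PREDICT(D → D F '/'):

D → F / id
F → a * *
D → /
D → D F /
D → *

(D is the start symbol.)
PREDICT(D → D F '/') = (FIRST(RHS) \ {ε}) ∪ (FOLLOW(D) if ε ∈ FIRST(RHS), i.e. RHS ⇒* ε)
FIRST(D) = { '*', '/', 'a' }
FIRST(D F '/') = { '*', '/', 'a' }
ε ∉ FIRST(D F '/'), so FOLLOW(D) is not added.
PREDICT(D → D F '/') = { '*', '/', 'a' }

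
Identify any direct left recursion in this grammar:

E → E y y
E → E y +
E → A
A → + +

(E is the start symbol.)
Yes, E is left-recursive

Direct left recursion occurs when N → N α for some non-terminal N (the right-hand side begins with the left-hand side itself).

E → E y y: LEFT RECURSIVE (starts with E)
E → E y +: LEFT RECURSIVE (starts with E)
E → A: starts with A
A → + +: starts with '+'

The grammar has direct left recursion on: E.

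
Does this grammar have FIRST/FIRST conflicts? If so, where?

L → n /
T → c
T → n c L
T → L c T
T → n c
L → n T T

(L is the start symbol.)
Yes. L → n '/' / L → n T T on { 'n' }; T → n c L / T → L c T on { 'n' }; T → n c L / T → n c on { 'n' }; T → L c T / T → n c on { 'n' }

A FIRST/FIRST conflict occurs when two productions N → α and N → β for the same non-terminal have FIRST(α) ∩ FIRST(β) ≠ ∅ (with ε ∈ FIRST of a nullable right-hand side, so two nullable alternatives also conflict).

FIRST sets of the non-terminals at (or reachable through a nullable prefix from) the front of some alternative:
  FIRST(L) = { 'n' }

Productions for L:
  L → n /: FIRST = { 'n' }
  L → n T T: FIRST = { 'n' }
Productions for T:
  T → c: FIRST = { 'c' }
  T → n c L: FIRST = { 'n' }
  T → L c T: FIRST = { 'n' }
  T → n c: FIRST = { 'n' }

Conflict for L: L → n / and L → n T T
  Overlap: { 'n' }
Conflict for T: T → n c L and T → L c T
  Overlap: { 'n' }
Conflict for T: T → n c L and T → n c
  Overlap: { 'n' }
Conflict for T: T → L c T and T → n c
  Overlap: { 'n' }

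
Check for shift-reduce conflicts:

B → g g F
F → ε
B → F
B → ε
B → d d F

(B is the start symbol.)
Yes — I0: [B → .] vs [B → . d d F]

A shift-reduce conflict occurs when an LR(0) state has both:
  - a complete (reduce) item [A → α .] (dot at the end), and
  - a shift item [B → β . c γ] (dot before a terminal).

Augment with B' → B and build the canonical LR(0) collection (I0 = CLOSURE({[B' → . B]}), then GOTO on every symbol after a dot until no new states appear). It has 9 states:
  I0: { [B → . F], [B → . d d F], [B → . g g F], [B → .], [B' → . B], [F → .] }  — shift, 2 reduces
  I1: { [B' → B .] }  — accept
  I2: { [B → F .] }  — reduce
  I3: { [B → d . d F] }  — shift
  I4: { [B → g . g F] }  — shift
  I5: { [B → g g . F], [F → .] }  — reduce
  I6: { [B → g g F .] }  — reduce
  I7: { [B → d d . F], [F → .] }  — reduce
  I8: { [B → d d F .] }  — reduce

I0 contains reduce items [B → .], [F → .] and shift items [B → . d d F], [B → . g g F] — shift-reduce conflict.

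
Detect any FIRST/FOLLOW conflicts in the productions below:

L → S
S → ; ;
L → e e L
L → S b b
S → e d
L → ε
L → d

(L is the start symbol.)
A FIRST/FOLLOW conflict occurs when a non-terminal N has a nullable alternative N → β (β ⇒* ε) and another alternative N → α with FIRST(α) ∩ FOLLOW(N) ≠ ∅: on such a lookahead the parser cannot decide between expanding α and letting N vanish via β.

Nullable non-terminals: L.
FIRST sets used below: FIRST(S) = { ';', 'e' }

L: nullable alternative(s) L → ε; FOLLOW(L) = { $ }
  L → S: FIRST \ {ε} = { ';', 'e' } — disjoint from FOLLOW(L)
  L → e e L: FIRST \ {ε} = { 'e' } — disjoint from FOLLOW(L)
  L → S b b: FIRST \ {ε} = { ';', 'e' } — disjoint from FOLLOW(L)
  L → ε: FIRST \ {ε} = { } — this is the only nullable alternative, skip
  L → d: FIRST \ {ε} = { 'd' } — disjoint from FOLLOW(L)

S has no nullable alternative, so no FIRST/FOLLOW check is needed there.

No FIRST/FOLLOW conflicts found.

Answer: No FIRST/FOLLOW conflicts.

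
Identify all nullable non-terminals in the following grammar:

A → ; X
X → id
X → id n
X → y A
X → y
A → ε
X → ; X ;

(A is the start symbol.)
ε-productions: A → ε
So A is immediately nullable.
No further non-terminal can be added: every production for the remaining non-terminals contains a terminal or a non-nullable non-terminal.
Nullable = { 'A' }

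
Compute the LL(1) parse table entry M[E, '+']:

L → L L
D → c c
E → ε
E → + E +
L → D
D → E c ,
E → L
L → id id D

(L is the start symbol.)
To find M[E, '+'], we find productions for E where '+' is in the predict set (PREDICT(N → α) = (FIRST(α) \ {ε}) ∪ (FOLLOW(N) if α ⇒* ε)).

Relevant sets:
  FIRST(L) = { '+', 'c', 'id' }
  FOLLOW(E) = { '+', 'c' }

E → ε: PREDICT = { '+', 'c' }
  '+' is in predict set, so this production goes in M[E, '+']
E → + E +: PREDICT = { '+' }
  '+' is in predict set, so this production goes in M[E, '+']
E → L: PREDICT = { '+', 'c', 'id' }
  '+' is in predict set, so this production goes in M[E, '+']

M[E, '+'] = E → ε, E → + E +, E → L  (a multiply-defined cell — the grammar is not LL(1))

Answer: E → ε, E → + E +, E → L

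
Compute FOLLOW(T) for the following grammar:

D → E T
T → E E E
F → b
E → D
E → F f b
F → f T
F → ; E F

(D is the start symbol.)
In D → E T: T is at the end, add FOLLOW(D)
In F → f T: T is at the end, add FOLLOW(F)

The FOLLOW sets referred to above (computed the same way, to a fixed point):
  FOLLOW(D) = { $, ';', 'b', 'f' }
  FOLLOW(F) = { 'f' }

Taking the union: FOLLOW(T) = { $, ';', 'b', 'f' }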